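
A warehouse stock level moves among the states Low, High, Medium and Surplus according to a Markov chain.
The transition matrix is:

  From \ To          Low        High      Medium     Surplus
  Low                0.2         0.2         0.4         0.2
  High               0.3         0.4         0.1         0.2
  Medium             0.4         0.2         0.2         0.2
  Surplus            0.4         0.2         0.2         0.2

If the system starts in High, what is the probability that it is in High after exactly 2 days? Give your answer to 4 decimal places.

Propagate the distribution vector 2 days from High.
After 0 days: (0.0000, 1.0000, 0.0000, 0.0000)
After 1 day: (0.3000, 0.4000, 0.1000, 0.2000)
After 2 days: (0.3000, 0.2800, 0.2200, 0.2000)
P(in High after 2 days) = 0.2800

0.2800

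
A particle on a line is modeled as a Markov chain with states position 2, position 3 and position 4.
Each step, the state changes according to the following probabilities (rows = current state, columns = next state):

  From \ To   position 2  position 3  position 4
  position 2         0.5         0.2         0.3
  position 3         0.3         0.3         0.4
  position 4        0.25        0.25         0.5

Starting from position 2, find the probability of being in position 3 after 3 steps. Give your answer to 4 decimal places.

0.2425

Propagate the distribution vector 3 steps from position 2.
After 0 steps: (1.0000, 0.0000, 0.0000)
After 1 step: (0.5000, 0.2000, 0.3000)
After 2 steps: (0.3850, 0.2350, 0.3800)
After 3 steps: (0.3580, 0.2425, 0.3995)
P(in position 3 after 3 steps) = 0.2425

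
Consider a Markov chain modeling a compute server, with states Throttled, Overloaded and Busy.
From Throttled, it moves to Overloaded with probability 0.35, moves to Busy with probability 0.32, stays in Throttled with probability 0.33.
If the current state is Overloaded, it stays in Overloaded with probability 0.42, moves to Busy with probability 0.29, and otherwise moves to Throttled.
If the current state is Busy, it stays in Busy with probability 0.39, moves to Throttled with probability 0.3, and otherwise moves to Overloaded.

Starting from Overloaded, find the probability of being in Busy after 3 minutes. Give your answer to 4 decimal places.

Propagate the distribution vector 3 minutes from Overloaded.
After 0 minutes: (0.0000, 1.0000, 0.0000)
After 1 minute: (0.2900, 0.4200, 0.2900)
After 2 minutes: (0.3045, 0.3678, 0.3277)
After 3 minutes: (0.3055, 0.3626, 0.3319)
P(in Busy after 3 minutes) = 0.3319

0.3319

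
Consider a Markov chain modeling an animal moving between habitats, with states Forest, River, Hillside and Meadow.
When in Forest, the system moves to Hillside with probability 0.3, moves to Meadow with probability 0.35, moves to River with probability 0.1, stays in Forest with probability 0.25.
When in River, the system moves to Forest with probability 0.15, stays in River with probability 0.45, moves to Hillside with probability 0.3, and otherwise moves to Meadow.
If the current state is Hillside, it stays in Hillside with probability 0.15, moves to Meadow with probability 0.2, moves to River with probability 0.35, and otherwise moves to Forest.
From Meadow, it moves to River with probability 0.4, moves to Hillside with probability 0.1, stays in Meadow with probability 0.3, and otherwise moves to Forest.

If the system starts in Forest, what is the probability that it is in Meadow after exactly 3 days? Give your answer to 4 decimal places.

0.2304

Propagate the distribution vector 3 days from Forest.
After 0 days: (1.0000, 0.0000, 0.0000, 0.0000)
After 1 day: (0.2500, 0.1000, 0.3000, 0.3500)
After 2 days: (0.2375, 0.3150, 0.1850, 0.2625)
After 3 days: (0.2146, 0.3353, 0.2198, 0.2304)
P(in Meadow after 3 days) = 0.2304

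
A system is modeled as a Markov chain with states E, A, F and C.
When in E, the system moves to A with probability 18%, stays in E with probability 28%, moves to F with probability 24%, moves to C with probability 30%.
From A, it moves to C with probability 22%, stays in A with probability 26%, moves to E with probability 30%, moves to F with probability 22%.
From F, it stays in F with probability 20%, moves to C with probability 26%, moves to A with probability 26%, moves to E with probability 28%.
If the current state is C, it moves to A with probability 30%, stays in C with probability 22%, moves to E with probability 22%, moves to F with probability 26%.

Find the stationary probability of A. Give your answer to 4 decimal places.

Let the stationary distribution be π with π = πP and π_1 + π_2 + π_3 + π_4 = 1.
π_1 = 0.28·π_1 + 0.3·π_2 + 0.28·π_3 + 0.22·π_4
π_2 = 0.18·π_1 + 0.26·π_2 + 0.26·π_3 + 0.3·π_4
π_3 = 0.24·π_1 + 0.22·π_2 + 0.2·π_3 + 0.26·π_4
Solving with the normalization constraint gives π = (0.2699, 0.2484, 0.2308, 0.2508).
So the stationary probability of A is 0.2484.

0.2484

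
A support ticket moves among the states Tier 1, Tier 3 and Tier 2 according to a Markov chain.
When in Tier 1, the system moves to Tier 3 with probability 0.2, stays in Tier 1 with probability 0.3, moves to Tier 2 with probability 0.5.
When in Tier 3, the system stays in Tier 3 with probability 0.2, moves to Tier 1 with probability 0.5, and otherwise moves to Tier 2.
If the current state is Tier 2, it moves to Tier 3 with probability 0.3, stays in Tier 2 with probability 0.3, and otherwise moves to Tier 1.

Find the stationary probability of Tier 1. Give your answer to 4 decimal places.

0.3852

Let the stationary distribution be π with π = πP and π_1 + π_2 + π_3 = 1.
π_1 = 0.3·π_1 + 0.5·π_2 + 0.4·π_3
π_2 = 0.2·π_1 + 0.2·π_2 + 0.3·π_3
Solving with the normalization constraint gives π = (0.3852, 0.2377, 0.3770).
So the stationary probability of Tier 1 is 0.3852.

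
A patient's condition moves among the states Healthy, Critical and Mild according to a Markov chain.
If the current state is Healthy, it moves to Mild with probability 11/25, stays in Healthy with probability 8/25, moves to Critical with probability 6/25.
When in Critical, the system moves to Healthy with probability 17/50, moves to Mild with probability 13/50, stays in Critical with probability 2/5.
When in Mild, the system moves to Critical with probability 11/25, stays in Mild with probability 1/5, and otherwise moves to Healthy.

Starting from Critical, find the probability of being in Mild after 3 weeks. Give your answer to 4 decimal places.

0.3026

Propagate the distribution vector 3 weeks from Critical.
After 0 weeks: (0.0000, 1.0000, 0.0000)
After 1 week: (0.3400, 0.4000, 0.2600)
After 2 weeks: (0.3384, 0.3560, 0.3056)
After 3 weeks: (0.3393, 0.3581, 0.3026)
P(in Mild after 3 weeks) = 0.3026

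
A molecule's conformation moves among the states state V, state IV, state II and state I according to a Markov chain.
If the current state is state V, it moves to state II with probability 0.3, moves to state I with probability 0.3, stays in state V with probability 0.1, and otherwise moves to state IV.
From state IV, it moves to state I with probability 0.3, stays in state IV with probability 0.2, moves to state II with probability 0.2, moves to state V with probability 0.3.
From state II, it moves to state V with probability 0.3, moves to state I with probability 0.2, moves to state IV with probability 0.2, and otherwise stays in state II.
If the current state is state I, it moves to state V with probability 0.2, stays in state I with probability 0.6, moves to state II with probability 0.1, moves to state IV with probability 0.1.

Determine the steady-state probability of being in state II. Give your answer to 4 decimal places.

0.2019

Let the stationary distribution be π with π = πP and π_1 + π_2 + π_3 + π_4 = 1.
π_1 = 0.1·π_1 + 0.3·π_2 + 0.3·π_3 + 0.2·π_4
π_2 = 0.3·π_1 + 0.2·π_2 + 0.2·π_3 + 0.1·π_4
π_3 = 0.3·π_1 + 0.2·π_2 + 0.3·π_3 + 0.1·π_4
Solving with the normalization constraint gives π = (0.2167, 0.1817, 0.2019, 0.3997).
So the stationary probability of state II is 0.2019.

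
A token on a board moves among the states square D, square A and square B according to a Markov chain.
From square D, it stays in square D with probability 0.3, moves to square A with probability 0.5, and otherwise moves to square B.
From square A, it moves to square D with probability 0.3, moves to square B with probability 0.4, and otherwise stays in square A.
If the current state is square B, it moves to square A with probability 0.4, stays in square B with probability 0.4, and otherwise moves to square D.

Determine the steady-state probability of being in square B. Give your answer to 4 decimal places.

Let the stationary distribution be π with π = πP and π_1 + π_2 + π_3 = 1.
π_1 = 0.3·π_1 + 0.3·π_2 + 0.2·π_3
π_2 = 0.5·π_1 + 0.3·π_2 + 0.4·π_3
Solving with the normalization constraint gives π = (0.2653, 0.3878, 0.3469).
So the stationary probability of square B is 0.3469.

0.3469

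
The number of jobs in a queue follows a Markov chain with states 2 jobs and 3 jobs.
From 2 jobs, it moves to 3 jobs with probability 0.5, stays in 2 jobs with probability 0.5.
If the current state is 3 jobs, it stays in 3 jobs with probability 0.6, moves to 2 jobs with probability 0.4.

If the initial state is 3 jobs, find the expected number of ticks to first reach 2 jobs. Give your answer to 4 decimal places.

2.5000

Let t(s) be the expected number of ticks to first reach 2 jobs from state s, with t(2 jobs) = 0. Conditioning on the first tick:
t(3 jobs) = 1 + 0.6·t(3 jobs)
Solving: t(3 jobs) = 2.5000.
Expected ticks from 3 jobs to 2 jobs: 2.5000.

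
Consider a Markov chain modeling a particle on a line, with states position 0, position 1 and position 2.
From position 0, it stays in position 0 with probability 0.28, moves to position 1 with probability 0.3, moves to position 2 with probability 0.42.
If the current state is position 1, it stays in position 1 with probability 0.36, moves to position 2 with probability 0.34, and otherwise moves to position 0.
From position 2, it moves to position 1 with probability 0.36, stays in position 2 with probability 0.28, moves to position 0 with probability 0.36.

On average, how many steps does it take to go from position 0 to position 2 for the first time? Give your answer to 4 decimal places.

Let t(s) be the expected number of steps to first reach position 2 from state s, with t(position 2) = 0. Conditioning on the first step:
t(position 0) = 1 + 0.28·t(position 0) + 0.3·t(position 1)
t(position 1) = 1 + 0.3·t(position 0) + 0.36·t(position 1)
Solving: t(position 0) = 2.5351, t(position 1) = 2.7508.
Expected steps from position 0 to position 2: 2.5351.

2.5351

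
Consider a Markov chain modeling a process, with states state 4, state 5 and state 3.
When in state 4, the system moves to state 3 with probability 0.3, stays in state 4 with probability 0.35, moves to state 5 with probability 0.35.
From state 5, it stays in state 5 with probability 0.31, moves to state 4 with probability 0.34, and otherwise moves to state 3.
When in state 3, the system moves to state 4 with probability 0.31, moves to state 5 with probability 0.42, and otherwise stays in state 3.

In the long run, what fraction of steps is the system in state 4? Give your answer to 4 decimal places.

Let the stationary distribution be π with π = πP and π_1 + π_2 + π_3 = 1.
π_1 = 0.35·π_1 + 0.34·π_2 + 0.31·π_3
π_2 = 0.35·π_1 + 0.31·π_2 + 0.42·π_3
Solving with the normalization constraint gives π = (0.3341, 0.3573, 0.3086).
So the stationary probability of state 4 is 0.3341.

0.3341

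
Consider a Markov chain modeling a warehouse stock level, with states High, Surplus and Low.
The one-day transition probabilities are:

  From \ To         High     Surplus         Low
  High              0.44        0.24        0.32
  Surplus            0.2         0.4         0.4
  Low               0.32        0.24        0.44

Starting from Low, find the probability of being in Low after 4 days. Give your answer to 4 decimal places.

Propagate the distribution vector 4 days from Low.
After 0 days: (0.0000, 0.0000, 1.0000)
After 1 day: (0.3200, 0.2400, 0.4400)
After 2 days: (0.3296, 0.2784, 0.3920)
After 3 days: (0.3261, 0.2845, 0.3893)
After 4 days: (0.3250, 0.2855, 0.3895)
P(in Low after 4 days) = 0.3895

0.3895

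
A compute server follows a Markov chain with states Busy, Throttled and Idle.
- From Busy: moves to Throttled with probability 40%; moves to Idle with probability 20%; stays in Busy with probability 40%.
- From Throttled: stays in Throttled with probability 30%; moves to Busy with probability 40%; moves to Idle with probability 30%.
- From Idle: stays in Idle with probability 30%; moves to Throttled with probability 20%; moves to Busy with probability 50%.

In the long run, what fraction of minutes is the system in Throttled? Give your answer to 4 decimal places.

0.3168

Let the stationary distribution be π with π = πP and π_1 + π_2 + π_3 = 1.
π_1 = 0.4·π_1 + 0.4·π_2 + 0.5·π_3
π_2 = 0.4·π_1 + 0.3·π_2 + 0.2·π_3
Solving with the normalization constraint gives π = (0.4257, 0.3168, 0.2574).
So the stationary probability of Throttled is 0.3168.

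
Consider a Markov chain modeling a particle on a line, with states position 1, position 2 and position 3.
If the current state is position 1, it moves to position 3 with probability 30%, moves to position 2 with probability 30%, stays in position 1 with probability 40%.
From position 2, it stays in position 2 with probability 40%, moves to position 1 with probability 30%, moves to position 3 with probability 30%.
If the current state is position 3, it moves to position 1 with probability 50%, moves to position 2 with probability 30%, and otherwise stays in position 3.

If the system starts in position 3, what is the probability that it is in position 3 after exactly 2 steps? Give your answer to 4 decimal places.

Sum over the intermediate state after 1 step:
P = P(position 3→position 1)·P(position 1→position 3) + P(position 3→position 2)·P(position 2→position 3) + P(position 3→position 3)·P(position 3→position 3)
  = 0.5×0.3 + 0.3×0.3 + 0.2×0.2
  = 0.1500 + 0.0900 + 0.0400 = 0.2800

0.2800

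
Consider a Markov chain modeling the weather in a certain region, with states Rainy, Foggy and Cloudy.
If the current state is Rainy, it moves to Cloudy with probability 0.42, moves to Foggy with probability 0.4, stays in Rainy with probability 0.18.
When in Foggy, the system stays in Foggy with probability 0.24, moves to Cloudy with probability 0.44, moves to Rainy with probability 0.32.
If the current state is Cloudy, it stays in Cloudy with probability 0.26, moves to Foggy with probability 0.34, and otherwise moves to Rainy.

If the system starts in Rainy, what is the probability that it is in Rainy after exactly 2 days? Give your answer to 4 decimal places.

Sum over the intermediate state after 1 day:
P = P(Rainy→Rainy)·P(Rainy→Rainy) + P(Rainy→Foggy)·P(Foggy→Rainy) + P(Rainy→Cloudy)·P(Cloudy→Rainy)
  = 0.18×0.18 + 0.4×0.32 + 0.42×0.4
  = 0.0324 + 0.1280 + 0.1680 = 0.3284

0.3284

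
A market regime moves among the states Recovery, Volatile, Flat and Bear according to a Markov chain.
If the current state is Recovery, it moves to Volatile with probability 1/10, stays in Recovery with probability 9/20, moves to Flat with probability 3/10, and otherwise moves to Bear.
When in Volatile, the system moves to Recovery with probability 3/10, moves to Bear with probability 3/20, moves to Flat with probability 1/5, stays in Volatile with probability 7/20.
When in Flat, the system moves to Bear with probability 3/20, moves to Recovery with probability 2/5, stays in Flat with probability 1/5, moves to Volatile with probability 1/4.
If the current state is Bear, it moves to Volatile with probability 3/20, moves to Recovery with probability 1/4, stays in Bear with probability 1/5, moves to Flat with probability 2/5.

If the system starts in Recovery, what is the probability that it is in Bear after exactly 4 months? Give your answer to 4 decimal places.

0.1579

Propagate the distribution vector 4 months from Recovery.
After 0 months: (1.0000, 0.0000, 0.0000, 0.0000)
After 1 month: (0.4500, 0.1000, 0.3000, 0.1500)
After 2 months: (0.3900, 0.1775, 0.2750, 0.1575)
After 3 months: (0.3781, 0.1935, 0.2705, 0.1579)
After 4 months: (0.3759, 0.1968, 0.2694, 0.1579)
P(in Bear after 4 months) = 0.1579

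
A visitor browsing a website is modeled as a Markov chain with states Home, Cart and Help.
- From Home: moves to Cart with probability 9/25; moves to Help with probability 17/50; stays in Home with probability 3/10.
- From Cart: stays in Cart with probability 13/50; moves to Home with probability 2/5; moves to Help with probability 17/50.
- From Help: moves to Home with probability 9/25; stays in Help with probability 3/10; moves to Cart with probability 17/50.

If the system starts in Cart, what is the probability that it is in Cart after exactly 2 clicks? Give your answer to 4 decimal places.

Sum over the intermediate state after 1 click:
P = P(Cart→Home)·P(Home→Cart) + P(Cart→Cart)·P(Cart→Cart) + P(Cart→Help)·P(Help→Cart)
  = 0.4×0.36 + 0.26×0.26 + 0.34×0.34
  = 0.1440 + 0.0676 + 0.1156 = 0.3272

0.3272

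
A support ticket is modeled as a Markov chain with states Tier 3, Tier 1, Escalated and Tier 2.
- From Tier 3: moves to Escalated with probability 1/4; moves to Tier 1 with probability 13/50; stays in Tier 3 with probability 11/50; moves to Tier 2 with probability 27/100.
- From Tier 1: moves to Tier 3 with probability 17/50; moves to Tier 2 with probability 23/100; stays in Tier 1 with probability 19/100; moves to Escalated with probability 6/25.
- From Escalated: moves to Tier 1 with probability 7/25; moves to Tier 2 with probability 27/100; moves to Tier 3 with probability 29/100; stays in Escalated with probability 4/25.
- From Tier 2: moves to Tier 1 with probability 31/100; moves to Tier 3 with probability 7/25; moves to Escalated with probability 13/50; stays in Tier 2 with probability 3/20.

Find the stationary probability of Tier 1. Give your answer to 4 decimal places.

Let the stationary distribution be π with π = πP and π_1 + π_2 + π_3 + π_4 = 1.
π_1 = 0.22·π_1 + 0.34·π_2 + 0.29·π_3 + 0.28·π_4
π_2 = 0.26·π_1 + 0.19·π_2 + 0.28·π_3 + 0.31·π_4
π_3 = 0.25·π_1 + 0.24·π_2 + 0.16·π_3 + 0.26·π_4
Solving with the normalization constraint gives π = (0.2809, 0.2581, 0.2291, 0.2319).
So the stationary probability of Tier 1 is 0.2581.

0.2581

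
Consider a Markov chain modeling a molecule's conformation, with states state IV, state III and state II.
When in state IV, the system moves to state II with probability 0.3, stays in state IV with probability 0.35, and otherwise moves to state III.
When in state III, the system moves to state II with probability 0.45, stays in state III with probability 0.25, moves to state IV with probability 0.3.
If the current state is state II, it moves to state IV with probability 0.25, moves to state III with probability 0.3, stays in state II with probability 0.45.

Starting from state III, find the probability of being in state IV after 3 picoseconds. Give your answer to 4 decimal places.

0.2944

Propagate the distribution vector 3 picoseconds from state III.
After 0 picoseconds: (0.0000, 1.0000, 0.0000)
After 1 picosecond: (0.3000, 0.2500, 0.4500)
After 2 picoseconds: (0.2925, 0.3025, 0.4050)
After 3 picoseconds: (0.2944, 0.2995, 0.4061)
P(in state IV after 3 picoseconds) = 0.2944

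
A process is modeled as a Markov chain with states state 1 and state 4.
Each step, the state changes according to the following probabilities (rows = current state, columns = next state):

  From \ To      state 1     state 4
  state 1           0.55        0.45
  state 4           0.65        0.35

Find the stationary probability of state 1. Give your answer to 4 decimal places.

Let the stationary distribution be π with π = πP and π_1 + π_2 = 1.
π_1 = 0.55·π_1 + 0.65·π_2
Solving with the normalization constraint gives π = (0.5909, 0.4091).
So the stationary probability of state 1 is 0.5909.

0.5909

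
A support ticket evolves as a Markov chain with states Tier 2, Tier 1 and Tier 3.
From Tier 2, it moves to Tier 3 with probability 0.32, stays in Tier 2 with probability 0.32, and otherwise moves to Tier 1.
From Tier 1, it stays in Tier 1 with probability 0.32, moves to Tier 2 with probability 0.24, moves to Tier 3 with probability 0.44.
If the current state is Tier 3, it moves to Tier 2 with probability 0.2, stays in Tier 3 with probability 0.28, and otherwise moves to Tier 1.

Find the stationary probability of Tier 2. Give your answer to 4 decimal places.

Let the stationary distribution be π with π = πP and π_1 + π_2 + π_3 = 1.
π_1 = 0.32·π_1 + 0.24·π_2 + 0.2·π_3
π_2 = 0.36·π_1 + 0.32·π_2 + 0.52·π_3
Solving with the normalization constraint gives π = (0.2455, 0.4006, 0.3539).
So the stationary probability of Tier 2 is 0.2455.

0.2455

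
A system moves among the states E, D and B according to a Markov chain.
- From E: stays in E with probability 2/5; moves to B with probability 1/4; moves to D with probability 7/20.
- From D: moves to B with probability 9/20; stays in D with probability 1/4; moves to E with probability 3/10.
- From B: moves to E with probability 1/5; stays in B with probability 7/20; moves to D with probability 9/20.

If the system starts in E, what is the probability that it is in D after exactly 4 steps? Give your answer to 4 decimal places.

0.3502

Propagate the distribution vector 4 steps from E.
After 0 steps: (1.0000, 0.0000, 0.0000)
After 1 step: (0.4000, 0.3500, 0.2500)
After 2 steps: (0.3150, 0.3400, 0.3450)
After 3 steps: (0.2970, 0.3505, 0.3525)
After 4 steps: (0.2945, 0.3502, 0.3554)
P(in D after 4 steps) = 0.3502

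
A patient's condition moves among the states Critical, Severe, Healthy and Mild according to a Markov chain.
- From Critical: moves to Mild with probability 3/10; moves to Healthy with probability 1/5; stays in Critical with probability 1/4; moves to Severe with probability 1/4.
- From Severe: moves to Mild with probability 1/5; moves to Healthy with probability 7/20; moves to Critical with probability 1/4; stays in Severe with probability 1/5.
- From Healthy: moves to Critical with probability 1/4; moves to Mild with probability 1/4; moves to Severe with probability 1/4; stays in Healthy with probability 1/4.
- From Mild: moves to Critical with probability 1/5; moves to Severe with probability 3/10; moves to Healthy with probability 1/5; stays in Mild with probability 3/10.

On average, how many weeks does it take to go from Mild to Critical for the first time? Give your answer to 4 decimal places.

4.4316

Let t(s) be the expected number of weeks to first reach Critical from state s, with t(Critical) = 0. Conditioning on the first week:
t(Severe) = 1 + 0.2·t(Severe) + 0.35·t(Healthy) + 0.2·t(Mild)
t(Healthy) = 1 + 0.25·t(Severe) + 0.25·t(Healthy) + 0.25·t(Mild)
t(Mild) = 1 + 0.3·t(Severe) + 0.2·t(Healthy) + 0.3·t(Mild)
Solving: t(Severe) = 4.2000, t(Healthy) = 4.2105, t(Mild) = 4.4316.
Expected weeks from Mild to Critical: 4.4316.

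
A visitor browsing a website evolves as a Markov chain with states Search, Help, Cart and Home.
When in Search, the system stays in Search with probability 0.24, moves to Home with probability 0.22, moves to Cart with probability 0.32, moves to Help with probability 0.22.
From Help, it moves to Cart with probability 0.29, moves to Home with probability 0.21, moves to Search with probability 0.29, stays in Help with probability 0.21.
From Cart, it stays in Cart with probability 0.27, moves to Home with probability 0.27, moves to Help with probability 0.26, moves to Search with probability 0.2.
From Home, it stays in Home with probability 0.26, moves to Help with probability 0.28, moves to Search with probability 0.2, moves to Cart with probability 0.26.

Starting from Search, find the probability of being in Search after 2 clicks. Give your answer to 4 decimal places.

0.2294

Propagate the distribution vector 2 clicks from Search.
After 0 clicks: (1.0000, 0.0000, 0.0000, 0.0000)
After 1 click: (0.2400, 0.2200, 0.3200, 0.2200)
After 2 clicks: (0.2294, 0.2438, 0.2842, 0.2426)
P(in Search after 2 clicks) = 0.2294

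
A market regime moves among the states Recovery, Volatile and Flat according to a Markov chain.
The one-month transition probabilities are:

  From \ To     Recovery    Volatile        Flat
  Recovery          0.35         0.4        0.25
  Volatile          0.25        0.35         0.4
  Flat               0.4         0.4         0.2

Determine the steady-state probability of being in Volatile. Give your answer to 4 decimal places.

Let the stationary distribution be π with π = πP and π_1 + π_2 + π_3 = 1.
π_1 = 0.35·π_1 + 0.25·π_2 + 0.4·π_3
π_2 = 0.4·π_1 + 0.35·π_2 + 0.4·π_3
Solving with the normalization constraint gives π = (0.3265, 0.3810, 0.2925).
So the stationary probability of Volatile is 0.3810.

0.3810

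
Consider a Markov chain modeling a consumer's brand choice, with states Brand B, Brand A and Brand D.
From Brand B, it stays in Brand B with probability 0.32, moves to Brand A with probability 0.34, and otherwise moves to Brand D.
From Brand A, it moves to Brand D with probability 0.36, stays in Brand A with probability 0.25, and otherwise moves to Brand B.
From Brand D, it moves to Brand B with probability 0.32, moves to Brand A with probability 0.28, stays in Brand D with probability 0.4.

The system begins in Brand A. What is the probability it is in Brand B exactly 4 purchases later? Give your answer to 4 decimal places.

0.3404

Propagate the distribution vector 4 purchases from Brand A.
After 0 purchases: (0.0000, 1.0000, 0.0000)
After 1 purchase: (0.3900, 0.2500, 0.3600)
After 2 purchases: (0.3375, 0.2959, 0.3666)
After 3 purchases: (0.3407, 0.2914, 0.3679)
After 4 purchases: (0.3404, 0.2917, 0.3679)
P(in Brand B after 4 purchases) = 0.3404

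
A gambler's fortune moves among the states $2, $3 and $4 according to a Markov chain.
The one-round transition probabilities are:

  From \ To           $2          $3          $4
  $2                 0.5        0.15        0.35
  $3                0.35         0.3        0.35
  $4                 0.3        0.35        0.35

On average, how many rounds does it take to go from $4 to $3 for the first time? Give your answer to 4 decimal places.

3.6364

Let t(s) be the expected number of rounds to first reach $3 from state s, with t($3) = 0. Conditioning on the first round:
t($2) = 1 + 0.5·t($2) + 0.35·t($4)
t($4) = 1 + 0.3·t($2) + 0.35·t($4)
Solving: t($2) = 4.5455, t($4) = 3.6364.
Expected rounds from $4 to $3: 3.6364.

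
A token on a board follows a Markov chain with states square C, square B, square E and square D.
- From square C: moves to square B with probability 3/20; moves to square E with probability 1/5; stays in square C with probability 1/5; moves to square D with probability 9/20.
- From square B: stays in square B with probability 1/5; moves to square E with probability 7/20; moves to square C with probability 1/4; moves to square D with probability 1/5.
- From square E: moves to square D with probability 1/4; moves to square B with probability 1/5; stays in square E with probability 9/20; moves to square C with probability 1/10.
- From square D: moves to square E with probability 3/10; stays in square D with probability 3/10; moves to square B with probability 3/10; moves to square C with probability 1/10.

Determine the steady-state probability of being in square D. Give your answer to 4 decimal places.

0.2827

Let the stationary distribution be π with π = πP and π_1 + π_2 + π_3 + π_4 = 1.
π_1 = 0.2·π_1 + 0.25·π_2 + 0.1·π_3 + 0.1·π_4
π_2 = 0.15·π_1 + 0.2·π_2 + 0.2·π_3 + 0.3·π_4
π_3 = 0.2·π_1 + 0.35·π_2 + 0.45·π_3 + 0.3·π_4
Solving with the normalization constraint gives π = (0.1479, 0.2209, 0.3485, 0.2827).
So the stationary probability of square D is 0.2827.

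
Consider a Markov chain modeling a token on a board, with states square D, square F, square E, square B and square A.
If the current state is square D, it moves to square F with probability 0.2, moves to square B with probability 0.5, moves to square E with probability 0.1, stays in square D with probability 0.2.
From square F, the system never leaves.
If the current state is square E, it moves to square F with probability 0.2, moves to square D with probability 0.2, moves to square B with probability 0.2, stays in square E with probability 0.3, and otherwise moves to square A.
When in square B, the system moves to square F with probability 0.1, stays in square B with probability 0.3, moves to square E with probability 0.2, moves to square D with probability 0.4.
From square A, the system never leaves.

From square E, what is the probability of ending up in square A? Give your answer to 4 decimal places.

0.2022

Let h(s) be the probability of absorption at square A starting from transient state s. Then h(square A) = 1 and h(square F) = 0. By first-step analysis:
h(square D) = 0.2·h(square D) + 0.2·0 + 0.1·h(square E) + 0.5·h(square B)
h(square E) = 0.2·h(square D) + 0.2·0 + 0.3·h(square E) + 0.2·h(square B) + 0.1·1
h(square B) = 0.4·h(square D) + 0.1·0 + 0.2·h(square E) + 0.3·h(square B)
Solving: h(square D) = 0.0955, h(square E) = 0.2022, h(square B) = 0.1124.
Starting from square E, the probability is 0.2022.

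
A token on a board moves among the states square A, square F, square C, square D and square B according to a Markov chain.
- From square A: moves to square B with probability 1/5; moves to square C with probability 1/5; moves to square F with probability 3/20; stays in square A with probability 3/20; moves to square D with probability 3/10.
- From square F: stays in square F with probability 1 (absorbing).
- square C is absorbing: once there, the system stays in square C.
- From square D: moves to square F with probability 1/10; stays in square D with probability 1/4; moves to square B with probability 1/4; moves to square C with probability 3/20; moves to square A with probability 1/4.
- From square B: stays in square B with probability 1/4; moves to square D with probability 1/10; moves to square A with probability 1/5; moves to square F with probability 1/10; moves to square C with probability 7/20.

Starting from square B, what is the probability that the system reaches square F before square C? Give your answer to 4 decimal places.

0.2766

Let h(s) be the probability of absorption at square F starting from transient state s. Then h(square F) = 1 and h(square C) = 0. By first-step analysis:
h(square A) = 0.15·h(square A) + 0.15·1 + 0.2·0 + 0.3·h(square D) + 0.2·h(square B)
h(square D) = 0.25·h(square A) + 0.1·1 + 0.15·0 + 0.25·h(square D) + 0.25·h(square B)
h(square B) = 0.2·h(square A) + 0.1·1 + 0.35·0 + 0.1·h(square D) + 0.25·h(square B)
Solving: h(square A) = 0.3640, h(square D) = 0.3469, h(square B) = 0.2766.
Starting from square B, the probability is 0.2766.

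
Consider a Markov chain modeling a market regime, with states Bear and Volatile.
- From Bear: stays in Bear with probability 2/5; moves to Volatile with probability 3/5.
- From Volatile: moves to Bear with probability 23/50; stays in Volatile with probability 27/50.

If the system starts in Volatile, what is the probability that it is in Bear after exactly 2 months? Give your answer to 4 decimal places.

0.4324

Sum over the intermediate state after 1 month:
P = P(Volatile→Bear)·P(Bear→Bear) + P(Volatile→Volatile)·P(Volatile→Bear)
  = 0.46×0.4 + 0.54×0.46
  = 0.1840 + 0.2484 = 0.4324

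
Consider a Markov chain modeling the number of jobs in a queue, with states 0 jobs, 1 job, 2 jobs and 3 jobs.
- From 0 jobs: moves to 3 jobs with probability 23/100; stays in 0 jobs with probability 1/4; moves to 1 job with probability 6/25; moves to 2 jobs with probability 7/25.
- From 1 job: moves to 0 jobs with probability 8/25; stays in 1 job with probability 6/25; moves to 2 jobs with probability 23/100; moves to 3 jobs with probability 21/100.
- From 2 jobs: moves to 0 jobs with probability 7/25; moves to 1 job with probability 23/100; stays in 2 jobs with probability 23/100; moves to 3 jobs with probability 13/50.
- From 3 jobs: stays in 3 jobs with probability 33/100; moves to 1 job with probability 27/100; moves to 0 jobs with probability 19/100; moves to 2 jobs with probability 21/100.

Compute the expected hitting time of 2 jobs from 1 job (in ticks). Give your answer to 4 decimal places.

4.1916

Let t(s) be the expected number of ticks to first reach 2 jobs from state s, with t(2 jobs) = 0. Conditioning on the first tick:
t(0 jobs) = 1 + 0.25·t(0 jobs) + 0.24·t(1 job) + 0.23·t(3 jobs)
t(1 job) = 1 + 0.32·t(0 jobs) + 0.24·t(1 job) + 0.21·t(3 jobs)
t(3 jobs) = 1 + 0.19·t(0 jobs) + 0.27·t(1 job) + 0.33·t(3 jobs)
Solving: t(0 jobs) = 3.9981, t(1 job) = 4.1916, t(3 jobs) = 4.3155.
Expected ticks from 1 job to 2 jobs: 4.1916.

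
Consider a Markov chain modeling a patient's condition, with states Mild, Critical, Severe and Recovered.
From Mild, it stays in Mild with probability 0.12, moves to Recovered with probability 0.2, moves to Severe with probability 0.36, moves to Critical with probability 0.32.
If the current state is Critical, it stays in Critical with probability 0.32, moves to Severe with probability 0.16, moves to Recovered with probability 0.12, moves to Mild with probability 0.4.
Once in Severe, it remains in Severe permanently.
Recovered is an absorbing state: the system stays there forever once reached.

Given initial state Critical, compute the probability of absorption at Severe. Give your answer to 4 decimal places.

Let h(s) be the probability of absorption at Severe starting from transient state s. Then h(Severe) = 1 and h(Recovered) = 0. By first-step analysis:
h(Mild) = 0.12·h(Mild) + 0.32·h(Critical) + 0.36·1 + 0.2·0
h(Critical) = 0.4·h(Mild) + 0.32·h(Critical) + 0.16·1 + 0.12·0
Solving: h(Mild) = 0.6293, h(Critical) = 0.6054.
Starting from Critical, the probability is 0.6054.

0.6054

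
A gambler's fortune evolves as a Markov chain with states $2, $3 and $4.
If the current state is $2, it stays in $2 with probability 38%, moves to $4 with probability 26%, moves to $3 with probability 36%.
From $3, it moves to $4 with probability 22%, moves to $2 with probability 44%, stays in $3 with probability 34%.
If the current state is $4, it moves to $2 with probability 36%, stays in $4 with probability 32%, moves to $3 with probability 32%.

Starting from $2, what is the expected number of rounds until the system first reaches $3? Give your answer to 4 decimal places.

Let t(s) be the expected number of rounds to first reach $3 from state s, with t($3) = 0. Conditioning on the first round:
t($2) = 1 + 0.38·t($2) + 0.26·t($4)
t($4) = 1 + 0.36·t($2) + 0.32·t($4)
Solving: t($2) = 2.8659, t($4) = 2.9878.
Expected rounds from $2 to $3: 2.8659.

2.8659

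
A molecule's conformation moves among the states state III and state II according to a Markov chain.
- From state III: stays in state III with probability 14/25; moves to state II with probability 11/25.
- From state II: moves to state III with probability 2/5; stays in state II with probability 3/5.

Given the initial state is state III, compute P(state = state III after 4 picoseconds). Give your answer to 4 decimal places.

0.4765

Propagate the distribution vector 4 picoseconds from state III.
After 0 picoseconds: (1.0000, 0.0000)
After 1 picosecond: (0.5600, 0.4400)
After 2 picoseconds: (0.4896, 0.5104)
After 3 picoseconds: (0.4783, 0.5217)
After 4 picoseconds: (0.4765, 0.5235)
P(in state III after 4 picoseconds) = 0.4765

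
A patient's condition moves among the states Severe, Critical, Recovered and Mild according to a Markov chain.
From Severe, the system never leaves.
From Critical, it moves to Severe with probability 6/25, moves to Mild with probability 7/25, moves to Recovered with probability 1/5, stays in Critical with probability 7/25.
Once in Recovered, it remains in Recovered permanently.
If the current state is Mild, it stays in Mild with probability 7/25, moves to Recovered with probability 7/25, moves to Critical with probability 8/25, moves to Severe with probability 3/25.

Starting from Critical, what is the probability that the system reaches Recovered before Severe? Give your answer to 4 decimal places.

Let h(s) be the probability of absorption at Recovered starting from transient state s. Then h(Recovered) = 1 and h(Severe) = 0. By first-step analysis:
h(Critical) = 0.24·0 + 0.28·h(Critical) + 0.2·1 + 0.28·h(Mild)
h(Mild) = 0.12·0 + 0.32·h(Critical) + 0.28·1 + 0.28·h(Mild)
Solving: h(Critical) = 0.5187, h(Mild) = 0.6194.
Starting from Critical, the probability is 0.5187.

0.5187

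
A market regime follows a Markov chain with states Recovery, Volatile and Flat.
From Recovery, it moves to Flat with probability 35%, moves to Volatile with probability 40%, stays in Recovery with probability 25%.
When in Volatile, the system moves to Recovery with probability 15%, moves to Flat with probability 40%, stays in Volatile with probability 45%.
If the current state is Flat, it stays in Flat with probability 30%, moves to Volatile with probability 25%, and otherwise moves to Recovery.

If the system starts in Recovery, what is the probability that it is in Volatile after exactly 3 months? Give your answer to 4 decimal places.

Propagate the distribution vector 3 months from Recovery.
After 0 months: (1.0000, 0.0000, 0.0000)
After 1 month: (0.2500, 0.4000, 0.3500)
After 2 months: (0.2800, 0.3675, 0.3525)
After 3 months: (0.2838, 0.3655, 0.3508)
P(in Volatile after 3 months) = 0.3655

0.3655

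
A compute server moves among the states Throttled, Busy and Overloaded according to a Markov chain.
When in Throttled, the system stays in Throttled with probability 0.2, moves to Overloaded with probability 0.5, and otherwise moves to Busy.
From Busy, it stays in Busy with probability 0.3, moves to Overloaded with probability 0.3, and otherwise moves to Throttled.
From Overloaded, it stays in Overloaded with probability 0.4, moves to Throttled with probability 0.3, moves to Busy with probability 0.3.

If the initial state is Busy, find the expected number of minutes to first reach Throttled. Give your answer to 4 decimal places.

Let t(s) be the expected number of minutes to first reach Throttled from state s, with t(Throttled) = 0. Conditioning on the first minute:
t(Busy) = 1 + 0.3·t(Busy) + 0.3·t(Overloaded)
t(Overloaded) = 1 + 0.3·t(Busy) + 0.4·t(Overloaded)
Solving: t(Busy) = 2.7273, t(Overloaded) = 3.0303.
Expected minutes from Busy to Throttled: 2.7273.

2.7273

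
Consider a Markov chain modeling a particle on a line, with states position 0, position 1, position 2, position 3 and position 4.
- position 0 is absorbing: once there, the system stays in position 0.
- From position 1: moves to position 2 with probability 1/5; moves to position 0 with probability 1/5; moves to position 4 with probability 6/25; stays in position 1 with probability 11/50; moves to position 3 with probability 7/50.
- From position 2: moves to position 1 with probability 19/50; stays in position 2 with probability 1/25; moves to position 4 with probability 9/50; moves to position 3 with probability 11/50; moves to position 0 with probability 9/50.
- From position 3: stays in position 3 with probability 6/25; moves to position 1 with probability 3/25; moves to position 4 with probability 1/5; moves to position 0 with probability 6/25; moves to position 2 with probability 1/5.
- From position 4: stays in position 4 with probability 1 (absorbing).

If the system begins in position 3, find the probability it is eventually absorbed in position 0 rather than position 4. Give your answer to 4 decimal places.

Let h(s) be the probability of absorption at position 0 starting from transient state s. Then h(position 0) = 1 and h(position 4) = 0. By first-step analysis:
h(position 1) = 0.2·1 + 0.22·h(position 1) + 0.2·h(position 2) + 0.14·h(position 3) + 0.24·0
h(position 2) = 0.18·1 + 0.38·h(position 1) + 0.04·h(position 2) + 0.22·h(position 3) + 0.18·0
h(position 3) = 0.24·1 + 0.12·h(position 1) + 0.2·h(position 2) + 0.24·h(position 3) + 0.2·0
Solving: h(position 1) = 0.4772, h(position 2) = 0.4959, h(position 3) = 0.5216.
Starting from position 3, the probability is 0.5216.

0.5216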